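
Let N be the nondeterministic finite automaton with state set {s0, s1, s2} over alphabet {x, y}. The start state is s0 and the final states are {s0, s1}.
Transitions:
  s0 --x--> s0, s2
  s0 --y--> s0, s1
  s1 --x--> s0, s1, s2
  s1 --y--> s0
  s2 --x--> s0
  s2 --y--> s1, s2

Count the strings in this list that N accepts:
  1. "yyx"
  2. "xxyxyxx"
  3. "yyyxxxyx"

3

"yyx": accepted
"xxyxyxx": accepted
"yyyxxxyx": accepted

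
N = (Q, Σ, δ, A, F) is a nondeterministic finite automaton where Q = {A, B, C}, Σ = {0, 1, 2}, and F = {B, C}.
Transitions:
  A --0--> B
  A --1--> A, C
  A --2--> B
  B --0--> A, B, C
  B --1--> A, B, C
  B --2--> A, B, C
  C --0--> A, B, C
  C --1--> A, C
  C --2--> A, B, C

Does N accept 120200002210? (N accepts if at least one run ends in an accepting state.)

accepted

Start: {A}
read 1: {A, C}
read 2: {A, B, C}
read 0: {A, B, C}
read 2: {A, B, C}
read 0: {A, B, C}
read 0: {A, B, C}
read 0: {A, B, C}
read 0: {A, B, C}
read 2: {A, B, C}
read 2: {A, B, C}
read 1: {A, B, C}
read 0: {A, B, C}
Reachable ∩ accepting = {B, C} — nonempty.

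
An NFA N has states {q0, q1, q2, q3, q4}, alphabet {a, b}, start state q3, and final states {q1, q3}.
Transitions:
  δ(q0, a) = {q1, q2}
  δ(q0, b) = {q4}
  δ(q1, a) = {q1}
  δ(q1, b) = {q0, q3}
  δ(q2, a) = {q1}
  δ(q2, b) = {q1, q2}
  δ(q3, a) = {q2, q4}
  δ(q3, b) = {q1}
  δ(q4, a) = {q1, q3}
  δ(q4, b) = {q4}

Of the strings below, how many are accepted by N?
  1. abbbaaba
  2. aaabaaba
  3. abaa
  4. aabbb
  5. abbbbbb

5

abbbaaba: accepted
aaabaaba: accepted
abaa: accepted
aabbb: accepted
abbbbbb: accepted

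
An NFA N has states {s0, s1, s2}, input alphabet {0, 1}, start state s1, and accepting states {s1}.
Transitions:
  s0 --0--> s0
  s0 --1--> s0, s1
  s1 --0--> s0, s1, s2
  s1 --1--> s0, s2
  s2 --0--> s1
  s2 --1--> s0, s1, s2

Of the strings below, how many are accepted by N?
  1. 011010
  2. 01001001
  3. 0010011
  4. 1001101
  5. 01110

011010: accepted
01001001: accepted
0010011: accepted
1001101: accepted
01110: accepted

5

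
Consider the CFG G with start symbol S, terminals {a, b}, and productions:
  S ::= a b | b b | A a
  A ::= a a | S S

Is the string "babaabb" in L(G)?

no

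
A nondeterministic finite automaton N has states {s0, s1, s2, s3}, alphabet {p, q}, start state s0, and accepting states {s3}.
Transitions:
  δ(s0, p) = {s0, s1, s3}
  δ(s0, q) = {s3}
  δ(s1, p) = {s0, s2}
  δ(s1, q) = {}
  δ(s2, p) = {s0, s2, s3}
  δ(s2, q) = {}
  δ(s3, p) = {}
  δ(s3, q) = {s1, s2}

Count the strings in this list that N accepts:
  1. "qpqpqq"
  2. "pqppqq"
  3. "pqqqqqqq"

"qpqpqq": rejected
"pqppqq": rejected
"pqqqqqqq": rejected

0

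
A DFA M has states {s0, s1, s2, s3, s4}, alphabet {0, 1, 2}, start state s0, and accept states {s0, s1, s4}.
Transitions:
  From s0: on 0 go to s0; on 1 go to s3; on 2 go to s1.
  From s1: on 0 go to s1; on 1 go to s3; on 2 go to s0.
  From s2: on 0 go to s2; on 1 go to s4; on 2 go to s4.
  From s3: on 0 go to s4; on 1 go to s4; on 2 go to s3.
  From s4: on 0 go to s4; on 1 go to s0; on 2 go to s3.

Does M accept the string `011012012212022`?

s0 --0--> s0
s0 --1--> s3
s3 --1--> s4
s4 --0--> s4
s4 --1--> s0
s0 --2--> s1
s1 --0--> s1
s1 --1--> s3
s3 --2--> s3
s3 --2--> s3
s3 --1--> s4
s4 --2--> s3
s3 --0--> s4
s4 --2--> s3
s3 --2--> s3
End in state s3, which is not an accepting state.

rejected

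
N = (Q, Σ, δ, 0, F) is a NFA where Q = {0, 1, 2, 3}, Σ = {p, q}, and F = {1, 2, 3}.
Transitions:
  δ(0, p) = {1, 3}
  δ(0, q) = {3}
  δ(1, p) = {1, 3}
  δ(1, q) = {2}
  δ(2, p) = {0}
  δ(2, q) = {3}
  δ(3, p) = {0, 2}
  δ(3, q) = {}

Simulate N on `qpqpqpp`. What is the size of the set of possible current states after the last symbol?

3

Start: {0}
read q: {3}
read p: {0, 2}
read q: {3}
read p: {0, 2}
read q: {3}
read p: {0, 2}
read p: {0, 1, 3}
Final reachable set {0, 1, 3} has 3 states.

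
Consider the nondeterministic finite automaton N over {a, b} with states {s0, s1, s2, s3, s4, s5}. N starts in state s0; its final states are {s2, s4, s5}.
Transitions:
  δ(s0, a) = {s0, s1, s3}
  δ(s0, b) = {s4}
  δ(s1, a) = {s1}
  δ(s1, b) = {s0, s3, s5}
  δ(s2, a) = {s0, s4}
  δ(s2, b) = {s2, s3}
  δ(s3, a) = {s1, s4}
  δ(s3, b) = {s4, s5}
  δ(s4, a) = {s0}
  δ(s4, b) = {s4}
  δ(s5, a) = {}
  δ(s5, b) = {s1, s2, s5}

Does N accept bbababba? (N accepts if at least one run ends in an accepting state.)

rejected

Start: {s0}
read b: {s4}
read b: {s4}
read a: {s0}
read b: {s4}
read a: {s0}
read b: {s4}
read b: {s4}
read a: {s0}
Reachable ∩ accepting = {} — empty.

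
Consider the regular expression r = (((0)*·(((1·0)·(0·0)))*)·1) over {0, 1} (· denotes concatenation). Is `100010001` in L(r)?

yes

Split as 10001000·1: ((0)*·(((1·0)·(0·0)))*) matches 10001000 and 1 matches 1.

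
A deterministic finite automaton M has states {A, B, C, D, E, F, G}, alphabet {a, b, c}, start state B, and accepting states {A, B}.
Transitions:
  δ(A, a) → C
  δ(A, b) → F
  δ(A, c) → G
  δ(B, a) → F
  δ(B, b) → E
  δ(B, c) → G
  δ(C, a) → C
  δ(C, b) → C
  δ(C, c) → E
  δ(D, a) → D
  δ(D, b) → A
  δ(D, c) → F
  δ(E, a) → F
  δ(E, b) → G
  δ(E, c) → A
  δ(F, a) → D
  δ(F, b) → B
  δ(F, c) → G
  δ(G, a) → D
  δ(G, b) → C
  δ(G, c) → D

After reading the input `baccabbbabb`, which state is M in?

B --b--> E
E --a--> F
F --c--> G
G --c--> D
D --a--> D
D --b--> A
A --b--> F
F --b--> B
B --a--> F
F --b--> B
B --b--> E

E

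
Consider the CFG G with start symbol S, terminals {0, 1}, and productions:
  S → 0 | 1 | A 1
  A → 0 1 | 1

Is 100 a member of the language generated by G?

no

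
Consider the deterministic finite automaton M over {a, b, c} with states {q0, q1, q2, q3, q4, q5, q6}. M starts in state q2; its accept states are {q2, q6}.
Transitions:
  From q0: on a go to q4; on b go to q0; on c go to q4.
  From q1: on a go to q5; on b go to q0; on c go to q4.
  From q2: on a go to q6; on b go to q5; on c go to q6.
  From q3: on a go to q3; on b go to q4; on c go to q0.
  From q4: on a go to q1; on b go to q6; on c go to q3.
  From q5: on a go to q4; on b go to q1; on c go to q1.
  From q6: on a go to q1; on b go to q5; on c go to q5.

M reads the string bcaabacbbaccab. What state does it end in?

q2 --b--> q5
q5 --c--> q1
q1 --a--> q5
q5 --a--> q4
q4 --b--> q6
q6 --a--> q1
q1 --c--> q4
q4 --b--> q6
q6 --b--> q5
q5 --a--> q4
q4 --c--> q3
q3 --c--> q0
q0 --a--> q4
q4 --b--> q6

q6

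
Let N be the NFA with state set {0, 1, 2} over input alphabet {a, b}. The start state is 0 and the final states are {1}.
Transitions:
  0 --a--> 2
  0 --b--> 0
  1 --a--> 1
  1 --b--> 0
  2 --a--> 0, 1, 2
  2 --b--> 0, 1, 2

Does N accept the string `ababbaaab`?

accepted

Start: {0}
read a: {2}
read b: {0, 1, 2}
read a: {0, 1, 2}
read b: {0, 1, 2}
read b: {0, 1, 2}
read a: {0, 1, 2}
read a: {0, 1, 2}
read a: {0, 1, 2}
read b: {0, 1, 2}
Reachable ∩ accepting = {1} — nonempty.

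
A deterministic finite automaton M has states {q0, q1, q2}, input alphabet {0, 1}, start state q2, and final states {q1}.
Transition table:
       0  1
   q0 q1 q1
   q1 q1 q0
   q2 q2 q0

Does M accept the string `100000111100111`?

rejected

q2 --1--> q0
q0 --0--> q1
q1 --0--> q1
q1 --0--> q1
q1 --0--> q1
q1 --0--> q1
q1 --1--> q0
q0 --1--> q1
q1 --1--> q0
q0 --1--> q1
q1 --0--> q1
q1 --0--> q1
q1 --1--> q0
q0 --1--> q1
q1 --1--> q0
End in state q0, which is not an accepting state.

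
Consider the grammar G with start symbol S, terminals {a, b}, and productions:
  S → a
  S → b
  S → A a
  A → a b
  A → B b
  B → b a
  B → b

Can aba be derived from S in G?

yes

S ⇒ Aa ⇒ aba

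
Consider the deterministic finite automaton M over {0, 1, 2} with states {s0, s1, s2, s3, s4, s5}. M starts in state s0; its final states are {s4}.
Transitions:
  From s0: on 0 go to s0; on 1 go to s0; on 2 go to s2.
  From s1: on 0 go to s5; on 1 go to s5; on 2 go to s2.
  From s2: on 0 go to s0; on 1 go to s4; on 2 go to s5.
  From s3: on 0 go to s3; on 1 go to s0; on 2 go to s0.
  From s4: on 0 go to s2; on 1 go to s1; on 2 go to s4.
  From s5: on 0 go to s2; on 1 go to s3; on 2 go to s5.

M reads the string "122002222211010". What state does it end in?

s0

s0 --1--> s0
s0 --2--> s2
s2 --2--> s5
s5 --0--> s2
s2 --0--> s0
s0 --2--> s2
s2 --2--> s5
s5 --2--> s5
s5 --2--> s5
s5 --2--> s5
s5 --1--> s3
s3 --1--> s0
s0 --0--> s0
s0 --1--> s0
s0 --0--> s0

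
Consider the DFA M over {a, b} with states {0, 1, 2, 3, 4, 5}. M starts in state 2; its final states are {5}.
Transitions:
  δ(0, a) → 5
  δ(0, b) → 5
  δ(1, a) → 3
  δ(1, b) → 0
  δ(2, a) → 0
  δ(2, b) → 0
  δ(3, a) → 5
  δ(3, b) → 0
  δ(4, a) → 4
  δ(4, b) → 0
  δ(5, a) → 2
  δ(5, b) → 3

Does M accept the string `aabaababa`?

2 --a--> 0
0 --a--> 5
5 --b--> 3
3 --a--> 5
5 --a--> 2
2 --b--> 0
0 --a--> 5
5 --b--> 3
3 --a--> 5
End in state 5, which is an accepting state.

accepted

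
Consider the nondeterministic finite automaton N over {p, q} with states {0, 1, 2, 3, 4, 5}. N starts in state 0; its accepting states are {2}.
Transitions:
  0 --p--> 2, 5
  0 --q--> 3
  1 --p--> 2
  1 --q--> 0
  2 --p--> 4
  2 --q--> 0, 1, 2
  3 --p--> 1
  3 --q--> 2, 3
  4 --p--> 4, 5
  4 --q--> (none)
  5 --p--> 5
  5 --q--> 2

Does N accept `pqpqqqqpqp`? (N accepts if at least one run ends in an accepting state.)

accepted

Start: {0}
read p: {2, 5}
read q: {0, 1, 2}
read p: {2, 4, 5}
read q: {0, 1, 2}
read q: {0, 1, 2, 3}
read q: {0, 1, 2, 3}
read q: {0, 1, 2, 3}
read p: {1, 2, 4, 5}
read q: {0, 1, 2}
read p: {2, 4, 5}
Reachable ∩ accepting = {2} — nonempty.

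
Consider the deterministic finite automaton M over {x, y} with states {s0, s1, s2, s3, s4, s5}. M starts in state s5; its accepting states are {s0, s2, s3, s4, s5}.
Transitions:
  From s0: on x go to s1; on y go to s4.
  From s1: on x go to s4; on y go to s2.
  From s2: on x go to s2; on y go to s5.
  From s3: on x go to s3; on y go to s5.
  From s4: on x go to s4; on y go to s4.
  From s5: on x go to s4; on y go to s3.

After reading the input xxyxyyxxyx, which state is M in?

s5 --x--> s4
s4 --x--> s4
s4 --y--> s4
s4 --x--> s4
s4 --y--> s4
s4 --y--> s4
s4 --x--> s4
s4 --x--> s4
s4 --y--> s4
s4 --x--> s4

s4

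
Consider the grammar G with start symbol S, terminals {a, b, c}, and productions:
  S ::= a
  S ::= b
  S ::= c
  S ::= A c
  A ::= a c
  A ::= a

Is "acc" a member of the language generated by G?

yes

S ⇒ Ac ⇒ acc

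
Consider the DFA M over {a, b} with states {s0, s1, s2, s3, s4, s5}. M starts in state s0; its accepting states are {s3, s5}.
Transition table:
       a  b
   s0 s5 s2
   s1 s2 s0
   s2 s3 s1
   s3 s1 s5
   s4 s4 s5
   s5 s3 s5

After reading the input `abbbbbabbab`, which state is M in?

s5

s0 --a--> s5
s5 --b--> s5
s5 --b--> s5
s5 --b--> s5
s5 --b--> s5
s5 --b--> s5
s5 --a--> s3
s3 --b--> s5
s5 --b--> s5
s5 --a--> s3
s3 --b--> s5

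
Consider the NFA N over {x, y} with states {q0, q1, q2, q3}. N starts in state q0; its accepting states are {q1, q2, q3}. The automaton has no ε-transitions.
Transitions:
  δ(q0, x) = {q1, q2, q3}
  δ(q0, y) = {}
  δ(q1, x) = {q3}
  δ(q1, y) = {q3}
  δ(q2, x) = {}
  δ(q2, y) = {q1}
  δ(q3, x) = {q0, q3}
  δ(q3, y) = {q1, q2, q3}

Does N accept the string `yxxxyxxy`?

Start: {q0}
read y: {}
The reachable set is empty and stays empty for the remaining 7 symbols.
Reachable ∩ accepting = {} — empty.

rejected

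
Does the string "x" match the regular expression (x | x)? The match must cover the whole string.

yes

The left alternative x matches x.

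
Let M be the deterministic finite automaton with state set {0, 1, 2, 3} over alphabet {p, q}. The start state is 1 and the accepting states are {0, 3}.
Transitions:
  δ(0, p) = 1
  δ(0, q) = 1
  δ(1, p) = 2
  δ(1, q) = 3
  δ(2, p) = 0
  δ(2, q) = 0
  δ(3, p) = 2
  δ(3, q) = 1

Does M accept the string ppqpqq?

rejected

1 --p--> 2
2 --p--> 0
0 --q--> 1
1 --p--> 2
2 --q--> 0
0 --q--> 1
End in state 1, which is not an accepting state.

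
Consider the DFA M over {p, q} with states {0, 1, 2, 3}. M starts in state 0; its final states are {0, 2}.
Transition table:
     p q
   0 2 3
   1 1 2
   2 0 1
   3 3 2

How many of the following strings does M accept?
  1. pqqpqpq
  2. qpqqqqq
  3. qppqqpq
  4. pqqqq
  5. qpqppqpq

5

pqqpqpq: accepted
qpqqqqq: accepted
qppqqpq: accepted
pqqqq: accepted
qpqppqpq: accepted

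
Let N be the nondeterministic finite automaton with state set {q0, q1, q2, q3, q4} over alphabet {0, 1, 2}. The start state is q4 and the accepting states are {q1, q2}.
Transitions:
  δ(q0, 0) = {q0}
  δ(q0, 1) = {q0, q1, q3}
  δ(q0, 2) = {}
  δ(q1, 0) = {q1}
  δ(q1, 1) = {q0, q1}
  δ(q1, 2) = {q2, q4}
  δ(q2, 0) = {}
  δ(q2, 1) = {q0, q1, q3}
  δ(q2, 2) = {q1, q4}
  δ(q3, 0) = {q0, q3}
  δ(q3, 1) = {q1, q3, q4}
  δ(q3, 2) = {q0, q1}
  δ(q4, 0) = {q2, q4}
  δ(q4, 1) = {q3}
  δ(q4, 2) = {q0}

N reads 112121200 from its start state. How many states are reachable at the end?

Start: {q4}
read 1: {q3}
read 1: {q1, q3, q4}
read 2: {q0, q1, q2, q4}
read 1: {q0, q1, q3}
read 2: {q0, q1, q2, q4}
read 1: {q0, q1, q3}
read 2: {q0, q1, q2, q4}
read 0: {q0, q1, q2, q4}
read 0: {q0, q1, q2, q4}
Final reachable set {q0, q1, q2, q4} has 4 states.

4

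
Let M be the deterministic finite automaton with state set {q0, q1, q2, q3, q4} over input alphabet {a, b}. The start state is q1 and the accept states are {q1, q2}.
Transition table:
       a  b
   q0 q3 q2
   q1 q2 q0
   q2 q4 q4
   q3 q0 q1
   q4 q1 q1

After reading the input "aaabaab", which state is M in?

q1 --a--> q2
q2 --a--> q4
q4 --a--> q1
q1 --b--> q0
q0 --a--> q3
q3 --a--> q0
q0 --b--> q2

q2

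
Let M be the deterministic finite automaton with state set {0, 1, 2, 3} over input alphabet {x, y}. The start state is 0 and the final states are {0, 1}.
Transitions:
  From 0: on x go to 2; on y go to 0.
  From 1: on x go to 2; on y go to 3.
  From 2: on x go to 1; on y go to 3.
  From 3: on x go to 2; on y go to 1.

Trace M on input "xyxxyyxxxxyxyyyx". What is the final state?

2

0 --x--> 2
2 --y--> 3
3 --x--> 2
2 --x--> 1
1 --y--> 3
3 --y--> 1
1 --x--> 2
2 --x--> 1
1 --x--> 2
2 --x--> 1
1 --y--> 3
3 --x--> 2
2 --y--> 3
3 --y--> 1
1 --y--> 3
3 --x--> 2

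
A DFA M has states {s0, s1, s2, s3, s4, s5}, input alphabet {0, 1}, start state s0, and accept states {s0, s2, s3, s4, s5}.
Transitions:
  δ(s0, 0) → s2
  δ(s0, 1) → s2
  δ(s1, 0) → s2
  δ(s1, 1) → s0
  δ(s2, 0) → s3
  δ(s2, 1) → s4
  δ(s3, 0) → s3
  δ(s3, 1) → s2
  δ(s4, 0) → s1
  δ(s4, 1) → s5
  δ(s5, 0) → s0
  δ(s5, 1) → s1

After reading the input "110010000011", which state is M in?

s0 --1--> s2
s2 --1--> s4
s4 --0--> s1
s1 --0--> s2
s2 --1--> s4
s4 --0--> s1
s1 --0--> s2
s2 --0--> s3
s3 --0--> s3
s3 --0--> s3
s3 --1--> s2
s2 --1--> s4

s4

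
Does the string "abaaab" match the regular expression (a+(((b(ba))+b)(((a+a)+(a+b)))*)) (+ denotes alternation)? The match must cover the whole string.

Neither a nor (((b(ba))+b)(((a+a)+(a+b)))*) matches abaaab.

no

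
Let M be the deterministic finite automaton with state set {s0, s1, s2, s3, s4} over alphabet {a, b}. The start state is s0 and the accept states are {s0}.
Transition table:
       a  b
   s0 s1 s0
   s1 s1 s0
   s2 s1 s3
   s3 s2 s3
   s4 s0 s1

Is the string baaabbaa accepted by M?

s0 --b--> s0
s0 --a--> s1
s1 --a--> s1
s1 --a--> s1
s1 --b--> s0
s0 --b--> s0
s0 --a--> s1
s1 --a--> s1
End in state s1, which is not an accepting state.

rejected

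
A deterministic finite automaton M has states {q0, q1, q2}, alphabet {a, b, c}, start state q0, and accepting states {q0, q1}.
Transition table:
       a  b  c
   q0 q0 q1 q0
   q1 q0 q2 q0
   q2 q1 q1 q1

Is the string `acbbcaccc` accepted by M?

accepted

q0 --a--> q0
q0 --c--> q0
q0 --b--> q1
q1 --b--> q2
q2 --c--> q1
q1 --a--> q0
q0 --c--> q0
q0 --c--> q0
q0 --c--> q0
End in state q0, which is an accepting state.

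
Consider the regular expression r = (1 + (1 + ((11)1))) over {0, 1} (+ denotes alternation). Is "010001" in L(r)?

Neither 1 nor (1+((11)1)) matches 010001.

no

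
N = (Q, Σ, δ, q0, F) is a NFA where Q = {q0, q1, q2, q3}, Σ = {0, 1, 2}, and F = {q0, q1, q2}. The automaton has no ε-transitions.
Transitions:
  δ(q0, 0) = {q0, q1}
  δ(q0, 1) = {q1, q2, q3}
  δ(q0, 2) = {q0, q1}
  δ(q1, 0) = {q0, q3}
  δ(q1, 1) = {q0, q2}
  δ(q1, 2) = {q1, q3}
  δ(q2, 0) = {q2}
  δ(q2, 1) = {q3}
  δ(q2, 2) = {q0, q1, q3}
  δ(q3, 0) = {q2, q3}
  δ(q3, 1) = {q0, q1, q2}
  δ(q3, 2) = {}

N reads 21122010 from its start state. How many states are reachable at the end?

Start: {q0}
read 2: {q0, q1}
read 1: {q0, q1, q2, q3}
read 1: {q0, q1, q2, q3}
read 2: {q0, q1, q3}
read 2: {q0, q1, q3}
read 0: {q0, q1, q2, q3}
read 1: {q0, q1, q2, q3}
read 0: {q0, q1, q2, q3}
Final reachable set {q0, q1, q2, q3} has 4 states.

4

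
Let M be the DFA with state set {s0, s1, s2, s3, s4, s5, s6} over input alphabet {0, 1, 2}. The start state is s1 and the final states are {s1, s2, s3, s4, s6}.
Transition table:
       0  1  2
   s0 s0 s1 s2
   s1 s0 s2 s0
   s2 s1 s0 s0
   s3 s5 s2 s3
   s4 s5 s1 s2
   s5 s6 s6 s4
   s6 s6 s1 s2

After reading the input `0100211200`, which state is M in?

s1 --0--> s0
s0 --1--> s1
s1 --0--> s0
s0 --0--> s0
s0 --2--> s2
s2 --1--> s0
s0 --1--> s1
s1 --2--> s0
s0 --0--> s0
s0 --0--> s0

s0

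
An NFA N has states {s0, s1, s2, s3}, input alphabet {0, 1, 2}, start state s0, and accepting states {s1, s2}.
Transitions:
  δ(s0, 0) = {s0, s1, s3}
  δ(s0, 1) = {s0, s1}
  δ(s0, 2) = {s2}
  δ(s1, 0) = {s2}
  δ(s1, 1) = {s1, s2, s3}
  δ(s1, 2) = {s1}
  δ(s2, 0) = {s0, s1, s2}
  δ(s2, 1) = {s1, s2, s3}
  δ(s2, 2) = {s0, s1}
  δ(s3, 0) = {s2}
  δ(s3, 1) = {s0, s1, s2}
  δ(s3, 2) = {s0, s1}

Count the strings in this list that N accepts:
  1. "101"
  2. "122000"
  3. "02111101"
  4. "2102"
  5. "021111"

5

"101": accepted
"122000": accepted
"02111101": accepted
"2102": accepted
"021111": accepted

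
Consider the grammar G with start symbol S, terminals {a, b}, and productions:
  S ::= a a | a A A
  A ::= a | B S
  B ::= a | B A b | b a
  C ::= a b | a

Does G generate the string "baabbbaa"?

no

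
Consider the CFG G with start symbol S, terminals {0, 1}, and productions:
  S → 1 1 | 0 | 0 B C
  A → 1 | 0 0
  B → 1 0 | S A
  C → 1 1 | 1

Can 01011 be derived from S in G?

S ⇒ 0BC ⇒ 010C ⇒ 01011

yes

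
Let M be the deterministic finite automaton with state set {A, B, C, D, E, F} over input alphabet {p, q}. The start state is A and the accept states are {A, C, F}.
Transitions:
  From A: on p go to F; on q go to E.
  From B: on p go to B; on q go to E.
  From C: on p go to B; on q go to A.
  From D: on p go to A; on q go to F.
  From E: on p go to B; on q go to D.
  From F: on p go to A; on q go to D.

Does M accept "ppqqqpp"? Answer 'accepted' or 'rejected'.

A --p--> F
F --p--> A
A --q--> E
E --q--> D
D --q--> F
F --p--> A
A --p--> F
End in state F, which is an accepting state.

accepted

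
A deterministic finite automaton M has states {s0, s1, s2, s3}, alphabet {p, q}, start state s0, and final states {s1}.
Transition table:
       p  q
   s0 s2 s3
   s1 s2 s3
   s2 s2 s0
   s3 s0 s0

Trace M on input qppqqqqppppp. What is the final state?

s0 --q--> s3
s3 --p--> s0
s0 --p--> s2
s2 --q--> s0
s0 --q--> s3
s3 --q--> s0
s0 --q--> s3
s3 --p--> s0
s0 --p--> s2
s2 --p--> s2
s2 --p--> s2
s2 --p--> s2

s2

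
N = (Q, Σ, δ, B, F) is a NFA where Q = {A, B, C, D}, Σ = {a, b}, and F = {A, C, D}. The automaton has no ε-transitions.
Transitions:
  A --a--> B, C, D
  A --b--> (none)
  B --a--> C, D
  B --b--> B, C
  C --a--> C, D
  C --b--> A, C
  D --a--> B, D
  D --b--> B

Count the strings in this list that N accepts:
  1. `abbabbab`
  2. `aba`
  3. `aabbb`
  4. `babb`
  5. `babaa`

5

`abbabbab`: accepted
`aba`: accepted
`aabbb`: accepted
`babb`: accepted
`babaa`: accepted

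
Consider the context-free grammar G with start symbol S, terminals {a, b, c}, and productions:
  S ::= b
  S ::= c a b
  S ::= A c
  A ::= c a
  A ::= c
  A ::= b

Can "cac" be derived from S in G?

S ⇒ Ac ⇒ cac

yes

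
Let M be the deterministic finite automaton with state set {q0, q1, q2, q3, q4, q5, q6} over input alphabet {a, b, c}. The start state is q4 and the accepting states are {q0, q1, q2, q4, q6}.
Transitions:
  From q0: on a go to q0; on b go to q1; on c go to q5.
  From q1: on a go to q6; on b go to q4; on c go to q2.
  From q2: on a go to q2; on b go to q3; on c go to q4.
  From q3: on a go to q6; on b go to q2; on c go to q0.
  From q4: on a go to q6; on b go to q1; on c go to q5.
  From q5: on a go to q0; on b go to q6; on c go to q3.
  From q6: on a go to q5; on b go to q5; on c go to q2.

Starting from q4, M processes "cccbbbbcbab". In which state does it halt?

q6

q4 --c--> q5
q5 --c--> q3
q3 --c--> q0
q0 --b--> q1
q1 --b--> q4
q4 --b--> q1
q1 --b--> q4
q4 --c--> q5
q5 --b--> q6
q6 --a--> q5
q5 --b--> q6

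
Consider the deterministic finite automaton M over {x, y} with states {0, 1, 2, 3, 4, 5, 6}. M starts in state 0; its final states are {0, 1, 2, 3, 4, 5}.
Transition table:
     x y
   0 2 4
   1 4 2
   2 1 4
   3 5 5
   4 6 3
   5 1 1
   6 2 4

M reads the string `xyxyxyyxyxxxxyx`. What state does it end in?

1

0 --x--> 2
2 --y--> 4
4 --x--> 6
6 --y--> 4
4 --x--> 6
6 --y--> 4
4 --y--> 3
3 --x--> 5
5 --y--> 1
1 --x--> 4
4 --x--> 6
6 --x--> 2
2 --x--> 1
1 --y--> 2
2 --x--> 1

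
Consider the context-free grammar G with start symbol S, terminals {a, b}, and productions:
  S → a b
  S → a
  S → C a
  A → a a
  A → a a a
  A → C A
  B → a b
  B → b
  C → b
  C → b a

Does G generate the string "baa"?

S ⇒ Ca ⇒ baa

yes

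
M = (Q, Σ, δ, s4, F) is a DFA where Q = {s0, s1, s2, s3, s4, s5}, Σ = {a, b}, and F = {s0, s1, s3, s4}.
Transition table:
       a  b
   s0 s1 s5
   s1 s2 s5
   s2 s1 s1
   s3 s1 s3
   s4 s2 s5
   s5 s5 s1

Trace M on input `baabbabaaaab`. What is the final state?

s5

s4 --b--> s5
s5 --a--> s5
s5 --a--> s5
s5 --b--> s1
s1 --b--> s5
s5 --a--> s5
s5 --b--> s1
s1 --a--> s2
s2 --a--> s1
s1 --a--> s2
s2 --a--> s1
s1 --b--> s5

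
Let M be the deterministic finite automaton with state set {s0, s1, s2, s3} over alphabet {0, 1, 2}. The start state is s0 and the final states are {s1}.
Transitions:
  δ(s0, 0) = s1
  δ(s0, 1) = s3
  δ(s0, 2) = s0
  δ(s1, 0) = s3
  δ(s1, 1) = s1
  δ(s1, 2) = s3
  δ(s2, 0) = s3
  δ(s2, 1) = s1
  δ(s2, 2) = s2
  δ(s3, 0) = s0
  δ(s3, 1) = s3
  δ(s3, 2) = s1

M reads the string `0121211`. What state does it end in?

s1

s0 --0--> s1
s1 --1--> s1
s1 --2--> s3
s3 --1--> s3
s3 --2--> s1
s1 --1--> s1
s1 --1--> s1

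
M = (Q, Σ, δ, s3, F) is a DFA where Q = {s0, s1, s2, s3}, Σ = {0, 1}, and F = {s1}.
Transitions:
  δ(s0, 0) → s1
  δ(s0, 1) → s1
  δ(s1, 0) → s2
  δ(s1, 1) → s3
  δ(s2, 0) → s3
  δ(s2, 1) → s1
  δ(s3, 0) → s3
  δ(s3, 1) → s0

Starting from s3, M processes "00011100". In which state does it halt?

s3 --0--> s3
s3 --0--> s3
s3 --0--> s3
s3 --1--> s0
s0 --1--> s1
s1 --1--> s3
s3 --0--> s3
s3 --0--> s3

s3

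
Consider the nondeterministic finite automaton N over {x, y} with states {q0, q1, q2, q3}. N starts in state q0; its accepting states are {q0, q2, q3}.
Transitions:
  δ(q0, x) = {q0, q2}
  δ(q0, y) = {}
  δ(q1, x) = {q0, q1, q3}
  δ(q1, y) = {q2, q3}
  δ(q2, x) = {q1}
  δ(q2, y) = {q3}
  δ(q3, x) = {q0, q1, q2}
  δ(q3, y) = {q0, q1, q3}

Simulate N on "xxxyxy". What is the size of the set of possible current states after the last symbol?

Start: {q0}
read x: {q0, q2}
read x: {q0, q1, q2}
read x: {q0, q1, q2, q3}
read y: {q0, q1, q2, q3}
read x: {q0, q1, q2, q3}
read y: {q0, q1, q2, q3}
Final reachable set {q0, q1, q2, q3} has 4 states.

4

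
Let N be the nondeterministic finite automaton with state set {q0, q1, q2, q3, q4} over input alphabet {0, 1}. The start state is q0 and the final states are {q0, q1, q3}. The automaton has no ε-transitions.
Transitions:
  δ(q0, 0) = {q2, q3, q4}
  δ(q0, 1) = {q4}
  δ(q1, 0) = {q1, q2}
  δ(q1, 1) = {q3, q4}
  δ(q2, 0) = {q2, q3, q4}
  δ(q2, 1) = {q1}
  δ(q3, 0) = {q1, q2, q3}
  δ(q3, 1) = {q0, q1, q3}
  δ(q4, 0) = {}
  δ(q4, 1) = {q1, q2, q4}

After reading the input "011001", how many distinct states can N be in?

5

Start: {q0}
read 0: {q2, q3, q4}
read 1: {q0, q1, q2, q3, q4}
read 1: {q0, q1, q2, q3, q4}
read 0: {q1, q2, q3, q4}
read 0: {q1, q2, q3, q4}
read 1: {q0, q1, q2, q3, q4}
Final reachable set {q0, q1, q2, q3, q4} has 5 states.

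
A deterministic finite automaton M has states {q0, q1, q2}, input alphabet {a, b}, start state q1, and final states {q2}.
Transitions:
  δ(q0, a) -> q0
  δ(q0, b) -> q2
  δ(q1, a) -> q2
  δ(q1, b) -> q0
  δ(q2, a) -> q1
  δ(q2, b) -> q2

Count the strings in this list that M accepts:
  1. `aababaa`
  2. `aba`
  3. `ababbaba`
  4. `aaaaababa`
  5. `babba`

1

`aababaa`: accepted
`aba`: rejected
`ababbaba`: rejected
`aaaaababa`: rejected
`babba`: rejected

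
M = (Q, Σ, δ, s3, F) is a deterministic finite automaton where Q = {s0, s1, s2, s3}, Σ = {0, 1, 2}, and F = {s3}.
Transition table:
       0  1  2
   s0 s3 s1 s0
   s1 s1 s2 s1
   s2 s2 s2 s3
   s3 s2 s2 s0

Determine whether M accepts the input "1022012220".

s3 --1--> s2
s2 --0--> s2
s2 --2--> s3
s3 --2--> s0
s0 --0--> s3
s3 --1--> s2
s2 --2--> s3
s3 --2--> s0
s0 --2--> s0
s0 --0--> s3
End in state s3, which is an accepting state.

accepted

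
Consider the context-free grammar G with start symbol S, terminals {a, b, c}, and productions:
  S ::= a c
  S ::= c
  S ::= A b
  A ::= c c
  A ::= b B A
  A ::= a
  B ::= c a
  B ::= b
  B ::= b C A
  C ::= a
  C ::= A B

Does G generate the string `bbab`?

yes

S ⇒ Ab ⇒ bBAb ⇒ bbAb ⇒ bbab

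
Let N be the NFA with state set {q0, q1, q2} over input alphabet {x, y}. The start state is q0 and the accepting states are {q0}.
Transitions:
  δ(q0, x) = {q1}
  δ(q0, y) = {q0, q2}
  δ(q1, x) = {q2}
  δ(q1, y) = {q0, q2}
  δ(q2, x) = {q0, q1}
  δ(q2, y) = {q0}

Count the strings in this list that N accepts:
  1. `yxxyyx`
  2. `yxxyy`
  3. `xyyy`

`yxxyyx`: accepted
`yxxyy`: accepted
`xyyy`: accepted

3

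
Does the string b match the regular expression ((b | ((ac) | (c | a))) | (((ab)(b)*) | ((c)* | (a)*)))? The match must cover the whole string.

The left alternative (b|((ac)|(c|a))) matches b.

yes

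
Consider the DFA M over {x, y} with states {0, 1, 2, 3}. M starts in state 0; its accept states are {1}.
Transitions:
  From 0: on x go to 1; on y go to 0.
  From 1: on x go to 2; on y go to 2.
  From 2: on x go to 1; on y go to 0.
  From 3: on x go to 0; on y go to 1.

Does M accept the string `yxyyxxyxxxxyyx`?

accepted

0 --y--> 0
0 --x--> 1
1 --y--> 2
2 --y--> 0
0 --x--> 1
1 --x--> 2
2 --y--> 0
0 --x--> 1
1 --x--> 2
2 --x--> 1
1 --x--> 2
2 --y--> 0
0 --y--> 0
0 --x--> 1
End in state 1, which is an accepting state.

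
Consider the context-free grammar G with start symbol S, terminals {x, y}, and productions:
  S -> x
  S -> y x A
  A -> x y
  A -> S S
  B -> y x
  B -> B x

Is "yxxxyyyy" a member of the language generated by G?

no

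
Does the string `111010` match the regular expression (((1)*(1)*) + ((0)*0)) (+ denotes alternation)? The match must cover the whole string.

no

Neither ((1)*(1)*) nor ((0)*0) matches 111010.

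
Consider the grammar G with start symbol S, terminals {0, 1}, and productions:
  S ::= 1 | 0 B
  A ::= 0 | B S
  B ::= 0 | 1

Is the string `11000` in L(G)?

no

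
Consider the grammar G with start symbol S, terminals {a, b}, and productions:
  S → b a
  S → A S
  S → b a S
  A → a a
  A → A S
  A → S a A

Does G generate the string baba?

yes

S ⇒ baS ⇒ baba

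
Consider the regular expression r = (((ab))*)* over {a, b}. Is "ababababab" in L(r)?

yes

Split into 5 pieces ab · ab · ab · ab · ab; each matches ((ab))*.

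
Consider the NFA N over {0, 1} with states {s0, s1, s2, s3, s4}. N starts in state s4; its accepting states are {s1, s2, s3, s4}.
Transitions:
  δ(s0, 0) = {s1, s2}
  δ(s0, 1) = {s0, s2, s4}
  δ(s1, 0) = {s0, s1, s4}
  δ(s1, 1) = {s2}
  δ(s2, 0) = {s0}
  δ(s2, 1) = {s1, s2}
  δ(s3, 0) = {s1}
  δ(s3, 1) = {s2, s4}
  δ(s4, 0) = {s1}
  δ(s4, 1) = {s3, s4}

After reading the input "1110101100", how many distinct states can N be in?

Start: {s4}
read 1: {s3, s4}
read 1: {s2, s3, s4}
read 1: {s1, s2, s3, s4}
read 0: {s0, s1, s4}
read 1: {s0, s2, s3, s4}
read 0: {s0, s1, s2}
read 1: {s0, s1, s2, s4}
read 1: {s0, s1, s2, s3, s4}
read 0: {s0, s1, s2, s4}
read 0: {s0, s1, s2, s4}
Final reachable set {s0, s1, s2, s4} has 4 states.

4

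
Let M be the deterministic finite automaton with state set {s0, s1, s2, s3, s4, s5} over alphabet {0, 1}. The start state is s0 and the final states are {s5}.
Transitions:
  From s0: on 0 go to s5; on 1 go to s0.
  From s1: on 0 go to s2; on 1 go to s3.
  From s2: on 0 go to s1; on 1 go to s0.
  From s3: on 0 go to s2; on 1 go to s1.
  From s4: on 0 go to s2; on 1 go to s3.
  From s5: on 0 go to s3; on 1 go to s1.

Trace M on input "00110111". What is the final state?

s0 --0--> s5
s5 --0--> s3
s3 --1--> s1
s1 --1--> s3
s3 --0--> s2
s2 --1--> s0
s0 --1--> s0
s0 --1--> s0

s0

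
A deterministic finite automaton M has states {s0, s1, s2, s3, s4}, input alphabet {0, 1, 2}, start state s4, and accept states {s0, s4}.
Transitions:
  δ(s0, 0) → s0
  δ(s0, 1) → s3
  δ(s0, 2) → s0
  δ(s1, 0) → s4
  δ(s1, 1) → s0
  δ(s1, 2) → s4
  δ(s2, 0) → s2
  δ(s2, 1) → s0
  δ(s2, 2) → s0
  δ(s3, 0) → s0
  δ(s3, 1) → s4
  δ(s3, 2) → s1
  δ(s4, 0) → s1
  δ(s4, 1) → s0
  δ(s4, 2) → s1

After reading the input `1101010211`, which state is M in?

s4

s4 --1--> s0
s0 --1--> s3
s3 --0--> s0
s0 --1--> s3
s3 --0--> s0
s0 --1--> s3
s3 --0--> s0
s0 --2--> s0
s0 --1--> s3
s3 --1--> s4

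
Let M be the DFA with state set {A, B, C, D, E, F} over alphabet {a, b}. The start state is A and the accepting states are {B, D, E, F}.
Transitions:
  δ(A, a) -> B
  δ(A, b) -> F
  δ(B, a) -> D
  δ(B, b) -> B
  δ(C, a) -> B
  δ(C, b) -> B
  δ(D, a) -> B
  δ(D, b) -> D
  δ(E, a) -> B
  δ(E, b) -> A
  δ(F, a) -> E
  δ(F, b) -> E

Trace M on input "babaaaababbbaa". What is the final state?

B

A --b--> F
F --a--> E
E --b--> A
A --a--> B
B --a--> D
D --a--> B
B --a--> D
D --b--> D
D --a--> B
B --b--> B
B --b--> B
B --b--> B
B --a--> D
D --a--> B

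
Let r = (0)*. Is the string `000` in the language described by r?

Split into 3 pieces 0 · 0 · 0; each matches 0.

yes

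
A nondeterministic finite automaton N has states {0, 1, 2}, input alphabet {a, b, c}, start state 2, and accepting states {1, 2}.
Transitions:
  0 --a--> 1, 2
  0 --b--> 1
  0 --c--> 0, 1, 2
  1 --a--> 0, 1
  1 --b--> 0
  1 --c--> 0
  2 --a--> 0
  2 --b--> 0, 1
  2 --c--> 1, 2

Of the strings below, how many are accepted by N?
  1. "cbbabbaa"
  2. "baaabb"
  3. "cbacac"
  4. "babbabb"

"cbbabbaa": accepted
"baaabb": accepted
"cbacac": accepted
"babbabb": accepted

4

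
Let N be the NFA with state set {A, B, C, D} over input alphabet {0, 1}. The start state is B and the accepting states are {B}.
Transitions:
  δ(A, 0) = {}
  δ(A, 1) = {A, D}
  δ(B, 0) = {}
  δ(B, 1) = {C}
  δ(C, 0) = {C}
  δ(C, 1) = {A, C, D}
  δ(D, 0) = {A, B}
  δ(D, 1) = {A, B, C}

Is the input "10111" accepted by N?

accepted

Start: {B}
read 1: {C}
read 0: {C}
read 1: {A, C, D}
read 1: {A, B, C, D}
read 1: {A, B, C, D}
Reachable ∩ accepting = {B} — nonempty.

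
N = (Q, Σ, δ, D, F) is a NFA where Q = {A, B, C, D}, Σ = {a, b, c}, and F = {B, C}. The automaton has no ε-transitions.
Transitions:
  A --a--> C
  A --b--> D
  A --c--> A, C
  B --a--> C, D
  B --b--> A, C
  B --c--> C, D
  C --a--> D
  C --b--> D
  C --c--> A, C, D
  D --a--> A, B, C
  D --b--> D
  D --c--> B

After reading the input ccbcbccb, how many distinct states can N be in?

3

Start: {D}
read c: {B}
read c: {C, D}
read b: {D}
read c: {B}
read b: {A, C}
read c: {A, C, D}
read c: {A, B, C, D}
read b: {A, C, D}
Final reachable set {A, C, D} has 3 states.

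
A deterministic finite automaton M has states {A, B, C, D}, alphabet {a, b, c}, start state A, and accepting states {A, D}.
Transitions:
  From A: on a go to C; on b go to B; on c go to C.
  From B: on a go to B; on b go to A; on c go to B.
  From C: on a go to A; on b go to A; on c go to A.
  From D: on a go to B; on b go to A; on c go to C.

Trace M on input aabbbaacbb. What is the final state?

A --a--> C
C --a--> A
A --b--> B
B --b--> A
A --b--> B
B --a--> B
B --a--> B
B --c--> B
B --b--> A
A --b--> B

B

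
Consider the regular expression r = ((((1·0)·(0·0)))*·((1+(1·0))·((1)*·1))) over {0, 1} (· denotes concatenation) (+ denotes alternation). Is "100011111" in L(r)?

Split as 1000·11111: (((1·0)·(0·0)))* matches 1000 and ((1+(1·0))·((1)*·1)) matches 11111.

yes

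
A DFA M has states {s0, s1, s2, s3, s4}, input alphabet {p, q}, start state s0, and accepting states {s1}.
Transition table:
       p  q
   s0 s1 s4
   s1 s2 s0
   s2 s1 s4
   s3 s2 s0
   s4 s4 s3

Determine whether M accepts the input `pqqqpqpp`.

rejected

s0 --p--> s1
s1 --q--> s0
s0 --q--> s4
s4 --q--> s3
s3 --p--> s2
s2 --q--> s4
s4 --p--> s4
s4 --p--> s4
End in state s4, which is not an accepting state.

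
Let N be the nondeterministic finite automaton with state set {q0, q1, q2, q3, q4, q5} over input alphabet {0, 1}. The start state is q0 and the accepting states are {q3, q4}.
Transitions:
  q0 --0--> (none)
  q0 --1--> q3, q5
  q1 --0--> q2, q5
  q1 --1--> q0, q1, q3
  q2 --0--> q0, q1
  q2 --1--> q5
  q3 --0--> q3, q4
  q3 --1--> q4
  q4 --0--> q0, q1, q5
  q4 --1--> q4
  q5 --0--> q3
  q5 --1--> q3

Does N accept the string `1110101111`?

accepted

Start: {q0}
read 1: {q3, q5}
read 1: {q3, q4}
read 1: {q4}
read 0: {q0, q1, q5}
read 1: {q0, q1, q3, q5}
read 0: {q2, q3, q4, q5}
read 1: {q3, q4, q5}
read 1: {q3, q4}
read 1: {q4}
read 1: {q4}
Reachable ∩ accepting = {q4} — nonempty.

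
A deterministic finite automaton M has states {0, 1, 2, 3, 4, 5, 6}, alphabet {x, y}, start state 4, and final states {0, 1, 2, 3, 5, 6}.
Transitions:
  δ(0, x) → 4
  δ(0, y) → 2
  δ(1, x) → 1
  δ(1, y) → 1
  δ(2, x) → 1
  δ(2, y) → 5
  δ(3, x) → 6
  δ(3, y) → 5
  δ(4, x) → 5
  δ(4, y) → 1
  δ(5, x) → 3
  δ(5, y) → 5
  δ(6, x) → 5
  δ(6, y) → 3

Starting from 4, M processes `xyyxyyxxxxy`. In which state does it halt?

4 --x--> 5
5 --y--> 5
5 --y--> 5
5 --x--> 3
3 --y--> 5
5 --y--> 5
5 --x--> 3
3 --x--> 6
6 --x--> 5
5 --x--> 3
3 --y--> 5

5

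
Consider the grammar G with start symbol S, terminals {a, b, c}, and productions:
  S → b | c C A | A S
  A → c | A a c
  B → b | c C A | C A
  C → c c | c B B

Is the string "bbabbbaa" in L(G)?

no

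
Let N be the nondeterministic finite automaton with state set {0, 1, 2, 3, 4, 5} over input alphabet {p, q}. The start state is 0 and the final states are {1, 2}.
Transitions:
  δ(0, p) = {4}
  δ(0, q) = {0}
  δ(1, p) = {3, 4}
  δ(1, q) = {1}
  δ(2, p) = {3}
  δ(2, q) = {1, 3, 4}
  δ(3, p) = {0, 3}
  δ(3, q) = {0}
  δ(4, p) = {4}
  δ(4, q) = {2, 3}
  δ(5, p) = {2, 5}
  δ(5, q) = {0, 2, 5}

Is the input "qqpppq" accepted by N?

accepted

Start: {0}
read q: {0}
read q: {0}
read p: {4}
read p: {4}
read p: {4}
read q: {2, 3}
Reachable ∩ accepting = {2} — nonempty.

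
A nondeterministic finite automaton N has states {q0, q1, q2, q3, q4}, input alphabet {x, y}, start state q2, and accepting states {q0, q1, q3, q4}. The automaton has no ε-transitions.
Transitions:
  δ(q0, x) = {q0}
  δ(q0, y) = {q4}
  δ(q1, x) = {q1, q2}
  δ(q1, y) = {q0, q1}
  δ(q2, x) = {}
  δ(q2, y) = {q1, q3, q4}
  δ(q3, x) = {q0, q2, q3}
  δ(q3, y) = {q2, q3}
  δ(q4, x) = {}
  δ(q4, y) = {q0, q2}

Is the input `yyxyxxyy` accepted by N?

Start: {q2}
read y: {q1, q3, q4}
read y: {q0, q1, q2, q3}
read x: {q0, q1, q2, q3}
read y: {q0, q1, q2, q3, q4}
read x: {q0, q1, q2, q3}
read x: {q0, q1, q2, q3}
read y: {q0, q1, q2, q3, q4}
read y: {q0, q1, q2, q3, q4}
Reachable ∩ accepting = {q0, q1, q3, q4} — nonempty.

accepted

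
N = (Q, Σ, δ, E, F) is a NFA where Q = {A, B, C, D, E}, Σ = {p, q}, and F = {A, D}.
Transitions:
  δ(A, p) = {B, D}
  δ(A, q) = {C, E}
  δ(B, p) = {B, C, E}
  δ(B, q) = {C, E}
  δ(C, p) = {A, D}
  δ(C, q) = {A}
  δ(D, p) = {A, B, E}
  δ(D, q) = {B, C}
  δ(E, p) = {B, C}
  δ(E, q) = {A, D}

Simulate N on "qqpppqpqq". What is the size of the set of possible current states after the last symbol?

5

Start: {E}
read q: {A, D}
read q: {B, C, E}
read p: {A, B, C, D, E}
read p: {A, B, C, D, E}
read p: {A, B, C, D, E}
read q: {A, B, C, D, E}
read p: {A, B, C, D, E}
read q: {A, B, C, D, E}
read q: {A, B, C, D, E}
Final reachable set {A, B, C, D, E} has 5 states.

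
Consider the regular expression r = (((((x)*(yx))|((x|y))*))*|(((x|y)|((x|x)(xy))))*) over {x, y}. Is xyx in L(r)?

The left alternative ((((x)*(yx))|((x|y))*))* matches xyx.

yes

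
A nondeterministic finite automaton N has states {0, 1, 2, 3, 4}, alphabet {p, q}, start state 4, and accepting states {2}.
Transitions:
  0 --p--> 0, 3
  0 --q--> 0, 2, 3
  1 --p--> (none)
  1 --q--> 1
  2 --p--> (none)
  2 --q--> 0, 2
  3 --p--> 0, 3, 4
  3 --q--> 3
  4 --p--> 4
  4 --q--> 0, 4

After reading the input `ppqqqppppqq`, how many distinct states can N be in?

Start: {4}
read p: {4}
read p: {4}
read q: {0, 4}
read q: {0, 2, 3, 4}
read q: {0, 2, 3, 4}
read p: {0, 3, 4}
read p: {0, 3, 4}
read p: {0, 3, 4}
read p: {0, 3, 4}
read q: {0, 2, 3, 4}
read q: {0, 2, 3, 4}
Final reachable set {0, 2, 3, 4} has 4 states.

4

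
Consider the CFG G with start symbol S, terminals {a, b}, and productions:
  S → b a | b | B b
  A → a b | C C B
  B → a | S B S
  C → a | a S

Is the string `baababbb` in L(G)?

yes

S ⇒ Bb ⇒ SBSb ⇒ baBSb ⇒ baaSb ⇒ baaBbb ⇒ baaSBSbb ⇒ baabBSbb ⇒ baabaSbb ⇒ baababbb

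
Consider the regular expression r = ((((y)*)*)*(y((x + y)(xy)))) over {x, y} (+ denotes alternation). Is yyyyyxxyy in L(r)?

No split of yyyyyxxyy into u·v has (((y)*)*)* matching u and (y((x+y)(xy))) matching v.

no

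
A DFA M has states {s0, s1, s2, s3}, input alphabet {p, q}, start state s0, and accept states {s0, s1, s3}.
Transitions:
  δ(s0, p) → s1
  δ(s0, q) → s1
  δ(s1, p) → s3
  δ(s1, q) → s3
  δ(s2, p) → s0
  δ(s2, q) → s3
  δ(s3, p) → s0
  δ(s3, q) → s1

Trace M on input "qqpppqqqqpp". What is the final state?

s0 --q--> s1
s1 --q--> s3
s3 --p--> s0
s0 --p--> s1
s1 --p--> s3
s3 --q--> s1
s1 --q--> s3
s3 --q--> s1
s1 --q--> s3
s3 --p--> s0
s0 --p--> s1

s1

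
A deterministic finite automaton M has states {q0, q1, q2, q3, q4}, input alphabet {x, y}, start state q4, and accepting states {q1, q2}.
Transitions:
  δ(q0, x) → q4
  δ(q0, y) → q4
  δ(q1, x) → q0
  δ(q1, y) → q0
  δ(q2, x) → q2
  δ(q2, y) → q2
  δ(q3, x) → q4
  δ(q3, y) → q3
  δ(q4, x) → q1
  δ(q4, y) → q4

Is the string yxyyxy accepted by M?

rejected

q4 --y--> q4
q4 --x--> q1
q1 --y--> q0
q0 --y--> q4
q4 --x--> q1
q1 --y--> q0
End in state q0, which is not an accepting state.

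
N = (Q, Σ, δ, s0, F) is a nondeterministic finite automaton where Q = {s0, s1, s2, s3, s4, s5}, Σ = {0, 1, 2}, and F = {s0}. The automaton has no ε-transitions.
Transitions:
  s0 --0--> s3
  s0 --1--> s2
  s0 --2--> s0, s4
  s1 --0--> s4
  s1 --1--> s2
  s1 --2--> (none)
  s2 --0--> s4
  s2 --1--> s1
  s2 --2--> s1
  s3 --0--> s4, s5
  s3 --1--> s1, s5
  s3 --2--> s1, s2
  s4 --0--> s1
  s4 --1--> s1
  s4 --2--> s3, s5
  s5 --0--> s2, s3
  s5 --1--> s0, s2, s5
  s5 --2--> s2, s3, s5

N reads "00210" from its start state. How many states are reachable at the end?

3

Start: {s0}
read 0: {s3}
read 0: {s4, s5}
read 2: {s2, s3, s5}
read 1: {s0, s1, s2, s5}
read 0: {s2, s3, s4}
Final reachable set {s2, s3, s4} has 3 states.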